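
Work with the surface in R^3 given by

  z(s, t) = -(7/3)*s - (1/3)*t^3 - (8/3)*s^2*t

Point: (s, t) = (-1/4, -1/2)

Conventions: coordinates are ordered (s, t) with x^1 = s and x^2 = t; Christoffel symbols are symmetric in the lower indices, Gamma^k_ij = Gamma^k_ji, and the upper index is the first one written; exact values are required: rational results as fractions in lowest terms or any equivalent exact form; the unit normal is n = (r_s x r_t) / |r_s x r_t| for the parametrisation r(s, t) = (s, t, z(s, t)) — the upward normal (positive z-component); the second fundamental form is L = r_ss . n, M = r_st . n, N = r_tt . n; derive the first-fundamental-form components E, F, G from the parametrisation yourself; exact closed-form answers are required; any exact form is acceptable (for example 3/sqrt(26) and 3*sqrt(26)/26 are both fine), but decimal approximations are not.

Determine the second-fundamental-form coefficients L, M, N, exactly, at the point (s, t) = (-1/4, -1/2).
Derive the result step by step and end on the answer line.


z_s = -3, z_t = -5/12, z_ss = 8/3, z_st = 4/3, z_tt = 1
E = 10, F = 5/4, G = 169/144; answer radicand W^2 = 1465/144
unnormalised second-form numerators: l = 8/3, m = 4/3, n = 1; L = l/sqrt(1465/144), and similarly M = m/sqrt(W^2), N = n/sqrt(W^2)

Answer: L = 32*sqrt(1465)/1465, M = 16*sqrt(1465)/1465, N = 12*sqrt(1465)/1465


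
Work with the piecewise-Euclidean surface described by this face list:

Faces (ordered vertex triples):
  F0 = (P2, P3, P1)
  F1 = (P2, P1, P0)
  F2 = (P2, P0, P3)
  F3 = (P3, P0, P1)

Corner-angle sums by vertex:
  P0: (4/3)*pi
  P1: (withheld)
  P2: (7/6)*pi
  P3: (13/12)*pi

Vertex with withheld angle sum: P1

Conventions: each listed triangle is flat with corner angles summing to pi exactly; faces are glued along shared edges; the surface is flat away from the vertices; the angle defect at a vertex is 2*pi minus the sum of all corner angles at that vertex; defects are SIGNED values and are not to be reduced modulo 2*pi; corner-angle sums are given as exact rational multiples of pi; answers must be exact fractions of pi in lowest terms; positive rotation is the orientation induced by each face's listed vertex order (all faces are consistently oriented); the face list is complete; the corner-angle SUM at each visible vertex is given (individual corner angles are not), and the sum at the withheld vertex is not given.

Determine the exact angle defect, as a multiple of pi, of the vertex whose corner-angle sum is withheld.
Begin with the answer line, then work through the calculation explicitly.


Answer: defect(P1) = (19/12)*pi

V = 4, E = 6, F = 4; chi = V - E + F = 2
Gauss-Bonnet: total defect = 2*pi*chi = 4*pi; visible defects sum to (29/12)*pi


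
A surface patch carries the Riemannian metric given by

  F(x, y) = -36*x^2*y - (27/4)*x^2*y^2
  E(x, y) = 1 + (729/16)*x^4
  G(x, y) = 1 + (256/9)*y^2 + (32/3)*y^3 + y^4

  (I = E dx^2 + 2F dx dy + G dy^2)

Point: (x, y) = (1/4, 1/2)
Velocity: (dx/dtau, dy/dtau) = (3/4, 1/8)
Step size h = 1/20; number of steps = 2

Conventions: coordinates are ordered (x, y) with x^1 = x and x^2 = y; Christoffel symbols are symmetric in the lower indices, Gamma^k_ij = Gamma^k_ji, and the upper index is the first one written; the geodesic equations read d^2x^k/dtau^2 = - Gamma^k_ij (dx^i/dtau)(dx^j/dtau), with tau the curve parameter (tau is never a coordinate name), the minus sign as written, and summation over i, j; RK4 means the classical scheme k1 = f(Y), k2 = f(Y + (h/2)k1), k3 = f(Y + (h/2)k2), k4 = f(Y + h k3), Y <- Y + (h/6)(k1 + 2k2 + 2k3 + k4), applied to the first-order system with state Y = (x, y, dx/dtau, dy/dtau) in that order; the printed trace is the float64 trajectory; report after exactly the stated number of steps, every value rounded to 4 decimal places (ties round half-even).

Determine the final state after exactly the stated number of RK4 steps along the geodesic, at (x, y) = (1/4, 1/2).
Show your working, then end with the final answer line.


f(Y) = (dx/dtau, dy/dtau, -Gamma^x_ij Y'^i Y'^j, -Gamma^y_ij Y'^i Y'^j) with the Gammas evaluated at the stage position; h = 0.050000; intermediate values shown to 6 dp
step 0: x = 0.2500, y = 0.5000, dx/dtau = 0.7500, dy/dtau = 0.1250
step 1:
  k1: at (x, y) = (0.250000, 0.500000), (dx/dtau, dy/dtau) = (0.750000, 0.125000); Gamma_xxx = 0.147015, Gamma_xxy = 0.000000, Gamma_xyy = -0.275880, Gamma_yxx = -1.016399, Gamma_yxy = 0.000000, Gamma_yyy = 1.907317; k1 = (0.750000, 0.125000, -0.078385, 0.541923)
  k2: at (x, y) = (0.268750, 0.503125), (dx/dtau, dy/dtau) = (0.748040, 0.138548); Gamma_xxx = 0.179384, Gamma_xxy = 0.000000, Gamma_xyy = -0.313445, Gamma_yxx = -1.080456, Gamma_yxy = 0.000000, Gamma_yyy = 1.887929; k2 = (0.748040, 0.138548, -0.094360, 0.568345)
  k3: at (x, y) = (0.268701, 0.503464), (dx/dtau, dy/dtau) = (0.747641, 0.139209); Gamma_xxx = 0.179060, Gamma_xxy = 0.000000, Gamma_xyy = -0.312969, Gamma_yxx = -1.079687, Gamma_yxy = 0.000000, Gamma_yyy = 1.887131; k3 = (0.747641, 0.139209, -0.094023, 0.566939)
  k4: at (x, y) = (0.287382, 0.506960), (dx/dtau, dy/dtau) = (0.745299, 0.153347); Gamma_xxx = 0.214625, Gamma_xxy = 0.000000, Gamma_xyy = -0.351134, Gamma_yxx = -1.139900, Gamma_yxy = 0.000000, Gamma_yyy = 1.864915; k4 = (0.745299, 0.153347, -0.110961, 0.589326)
  Y <- Y + (h/6)(k1 + 2k2 + 2k3 + k4): x = 0.2874, y = 0.5069, dx/dtau = 0.7453, dy/dtau = 0.1533
step 2:
  k1: at (x, y) = (0.287389, 0.506949), (dx/dtau, dy/dtau) = (0.745282, 0.153348); Gamma_xxx = 0.214649, Gamma_xxy = 0.000000, Gamma_xyy = -0.351164, Gamma_yxx = -1.139944, Gamma_yxy = 0.000000, Gamma_yyy = 1.864937; k1 = (0.745282, 0.153348, -0.110968, 0.589322)
  k2: at (x, y) = (0.306021, 0.510783), (dx/dtau, dy/dtau) = (0.742508, 0.168082); Gamma_xxx = 0.253292, Gamma_xxy = 0.000000, Gamma_xyy = -0.389624, Gamma_yxx = -1.196109, Gamma_yxy = 0.000000, Gamma_yyy = 1.839901; k2 = (0.742508, 0.168082, -0.128637, 0.607457)
  k3: at (x, y) = (0.305952, 0.511151), (dx/dtau, dy/dtau) = (0.742066, 0.168535); Gamma_xxx = 0.252786, Gamma_xxy = 0.000000, Gamma_xyy = -0.388979, Gamma_yxx = -1.195197, Gamma_yxy = 0.000000, Gamma_yyy = 1.839128; k3 = (0.742066, 0.168535, -0.128151, 0.605912)
  k4: at (x, y) = (0.324492, 0.515376), (dx/dtau, dy/dtau) = (0.738875, 0.183644); Gamma_xxx = 0.293976, Gamma_xxy = 0.000000, Gamma_xyy = -0.427080, Gamma_yxx = -1.246760, Gamma_yxy = 0.000000, Gamma_yyy = 1.811260; k4 = (0.738875, 0.183644, -0.146089, 0.619566)
  Y <- Y + (h/6)(k1 + 2k2 + 2k3 + k4): x = 0.3245, y = 0.5154, dx/dtau = 0.7389, dy/dtau = 0.1836

Answer: x = 0.3245, y = 0.5154, dx/dtau = 0.7389, dy/dtau = 0.1836


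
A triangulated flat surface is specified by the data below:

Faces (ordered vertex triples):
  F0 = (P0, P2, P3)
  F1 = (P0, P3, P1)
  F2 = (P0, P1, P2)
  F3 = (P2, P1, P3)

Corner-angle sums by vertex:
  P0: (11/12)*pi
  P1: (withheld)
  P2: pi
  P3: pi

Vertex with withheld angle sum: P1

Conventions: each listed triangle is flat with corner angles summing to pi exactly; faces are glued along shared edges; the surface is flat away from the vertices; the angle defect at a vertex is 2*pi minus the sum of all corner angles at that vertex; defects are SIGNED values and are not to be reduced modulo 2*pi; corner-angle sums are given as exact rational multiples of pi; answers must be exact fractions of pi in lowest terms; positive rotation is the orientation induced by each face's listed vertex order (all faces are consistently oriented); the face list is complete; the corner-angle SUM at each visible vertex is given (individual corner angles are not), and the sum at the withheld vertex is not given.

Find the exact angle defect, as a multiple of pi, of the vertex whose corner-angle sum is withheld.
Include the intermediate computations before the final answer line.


V = 4, E = 6, F = 4; chi = V - E + F = 2
Gauss-Bonnet: total defect = 2*pi*chi = 4*pi; visible defects sum to (37/12)*pi

Answer: defect(P1) = (11/12)*pi


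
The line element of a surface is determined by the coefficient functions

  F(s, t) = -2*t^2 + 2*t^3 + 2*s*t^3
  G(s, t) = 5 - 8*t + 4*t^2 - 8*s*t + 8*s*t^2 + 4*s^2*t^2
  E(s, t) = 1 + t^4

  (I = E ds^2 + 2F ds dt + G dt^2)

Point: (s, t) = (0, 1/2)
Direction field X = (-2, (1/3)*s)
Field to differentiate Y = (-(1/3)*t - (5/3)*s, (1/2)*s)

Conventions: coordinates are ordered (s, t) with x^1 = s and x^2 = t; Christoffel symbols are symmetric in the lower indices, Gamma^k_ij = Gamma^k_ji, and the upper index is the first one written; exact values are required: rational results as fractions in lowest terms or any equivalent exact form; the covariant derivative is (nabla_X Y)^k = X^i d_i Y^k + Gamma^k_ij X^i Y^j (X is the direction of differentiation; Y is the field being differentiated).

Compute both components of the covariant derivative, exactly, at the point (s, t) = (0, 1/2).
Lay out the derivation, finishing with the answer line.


E = 17/16, F = -1/4, G = 2 at the point
E_s = 0, E_t = 1/2, F_s = 1/4, F_t = -1/2, G_s = -2, G_t = -4
EG - F^2 = 33/16;  g^inv = (16/33) * [[2, 1/4], [1/4, 17/16]]
first-kind symbols [ij,l] = (1/2)(d_i g_jl + d_j g_il - d_l g_ij): [ss,s] = E_s/2 = 0, [ss,t] = F_s - E_t/2 = 0, [st,s] = E_t/2 = 1/4, [st,t] = G_s/2 = -1, [tt,s] = F_t - G_s/2 = 1/2, [tt,t] = G_t/2 = -2
Gamma^s_ij = (G*[ij,s] - F*[ij,t])/(EG - F^2), Gamma^t_ij = (E*[ij,t] - F*[ij,s])/(EG - F^2)
Gamma_sss = 0, Gamma_sst = 4/33, Gamma_stt = 8/33, Gamma_tss = 0, Gamma_tst = -16/33, Gamma_ttt = -32/33
X = (-2, 0), Y = (-1/6, 0) at the point

Answer: (nabla_X Y)^s = 10/3, (nabla_X Y)^t = -1


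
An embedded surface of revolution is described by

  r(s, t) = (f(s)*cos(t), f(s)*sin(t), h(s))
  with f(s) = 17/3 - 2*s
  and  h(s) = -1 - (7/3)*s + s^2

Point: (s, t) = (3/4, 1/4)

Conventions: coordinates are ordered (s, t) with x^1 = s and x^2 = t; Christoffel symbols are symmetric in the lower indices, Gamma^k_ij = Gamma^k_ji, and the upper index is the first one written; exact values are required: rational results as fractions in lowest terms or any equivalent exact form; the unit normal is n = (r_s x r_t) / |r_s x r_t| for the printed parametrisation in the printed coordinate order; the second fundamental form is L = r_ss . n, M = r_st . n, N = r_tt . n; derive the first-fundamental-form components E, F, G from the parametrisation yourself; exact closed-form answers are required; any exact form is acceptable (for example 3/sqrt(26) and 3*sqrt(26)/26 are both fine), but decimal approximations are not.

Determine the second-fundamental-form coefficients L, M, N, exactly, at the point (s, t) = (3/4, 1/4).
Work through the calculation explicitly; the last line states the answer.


f = 25/6, f' = -2, f'' = 0, h' = -5/6, h'' = 2
E = 169/36, F = 0, G = 625/36; answer radicand W^2 = 169/36
unnormalised second-form numerators: l = -4, m = 0, n = -125/36; L = l/sqrt(169/36), and similarly M = m/sqrt(W^2), N = n/sqrt(W^2)

Answer: L = -24/13, M = 0, N = -125/78


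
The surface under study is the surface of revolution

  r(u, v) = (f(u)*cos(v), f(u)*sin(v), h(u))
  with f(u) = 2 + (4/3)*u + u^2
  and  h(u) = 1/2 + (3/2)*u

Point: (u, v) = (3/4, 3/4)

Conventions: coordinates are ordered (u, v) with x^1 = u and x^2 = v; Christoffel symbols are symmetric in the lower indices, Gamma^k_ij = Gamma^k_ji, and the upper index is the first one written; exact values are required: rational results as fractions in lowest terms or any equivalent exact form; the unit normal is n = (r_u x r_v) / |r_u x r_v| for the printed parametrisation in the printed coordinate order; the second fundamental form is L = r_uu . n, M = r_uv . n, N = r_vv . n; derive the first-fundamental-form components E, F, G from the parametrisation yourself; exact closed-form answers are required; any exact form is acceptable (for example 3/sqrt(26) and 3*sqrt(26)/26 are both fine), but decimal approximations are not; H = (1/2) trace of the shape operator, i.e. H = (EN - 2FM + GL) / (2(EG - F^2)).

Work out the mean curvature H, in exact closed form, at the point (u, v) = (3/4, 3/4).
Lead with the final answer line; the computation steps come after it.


Answer: H = 681*sqrt(370)/650275

f = 57/16, f' = 17/6, f'' = 2, h' = 3/2, h'' = 0
E = 185/18, F = 0, G = 3249/256; answer radicand W^2 = 185/18
unnormalised second-form numerators: l = -3, m = 0, n = 171/32; L = l/sqrt(185/18), and similarly M = m/sqrt(W^2), N = n/sqrt(W^2)
H = (E*n - 2*F*m + G*l) / (2*(EG - F^2)*sqrt(W^2)); E*n - 2*F*m + G*l = 4313/256, EG - F^2 = 66785/512, so H = (227/3515)/sqrt(185/18)


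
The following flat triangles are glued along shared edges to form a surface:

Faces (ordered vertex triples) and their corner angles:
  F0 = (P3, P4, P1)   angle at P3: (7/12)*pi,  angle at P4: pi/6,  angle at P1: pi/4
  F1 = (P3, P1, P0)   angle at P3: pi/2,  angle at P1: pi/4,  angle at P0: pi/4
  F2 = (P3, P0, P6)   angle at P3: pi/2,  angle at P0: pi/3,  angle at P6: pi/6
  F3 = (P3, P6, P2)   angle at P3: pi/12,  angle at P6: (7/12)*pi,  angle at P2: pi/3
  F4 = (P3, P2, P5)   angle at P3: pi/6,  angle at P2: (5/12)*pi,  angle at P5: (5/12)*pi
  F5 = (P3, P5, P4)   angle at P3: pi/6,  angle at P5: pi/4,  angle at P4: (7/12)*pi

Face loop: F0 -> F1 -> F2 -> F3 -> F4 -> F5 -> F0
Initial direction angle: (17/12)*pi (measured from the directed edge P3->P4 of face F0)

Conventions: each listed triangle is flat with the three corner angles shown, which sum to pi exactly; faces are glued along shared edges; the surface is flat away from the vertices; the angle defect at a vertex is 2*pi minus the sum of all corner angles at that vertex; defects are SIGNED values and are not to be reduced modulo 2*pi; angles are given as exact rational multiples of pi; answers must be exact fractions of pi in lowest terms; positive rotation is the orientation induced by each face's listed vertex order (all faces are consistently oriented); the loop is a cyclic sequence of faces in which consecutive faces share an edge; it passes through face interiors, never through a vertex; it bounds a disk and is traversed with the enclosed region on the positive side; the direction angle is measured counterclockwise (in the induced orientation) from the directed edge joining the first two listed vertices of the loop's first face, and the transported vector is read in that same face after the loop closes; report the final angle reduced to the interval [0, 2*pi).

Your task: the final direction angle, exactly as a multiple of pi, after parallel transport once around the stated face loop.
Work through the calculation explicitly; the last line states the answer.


enclosed vertex P3: corner angles sum to 2*pi, defect = 2*pi - 2*pi = 0
by Gauss-Bonnet the loop rotates the vector by the enclosed defect sum (positive orientation, mod 2*pi)
final angle = (17/12)*pi + 0 = (17/12)*pi (mod 2*pi)

Answer: final direction angle = (17/12)*pi


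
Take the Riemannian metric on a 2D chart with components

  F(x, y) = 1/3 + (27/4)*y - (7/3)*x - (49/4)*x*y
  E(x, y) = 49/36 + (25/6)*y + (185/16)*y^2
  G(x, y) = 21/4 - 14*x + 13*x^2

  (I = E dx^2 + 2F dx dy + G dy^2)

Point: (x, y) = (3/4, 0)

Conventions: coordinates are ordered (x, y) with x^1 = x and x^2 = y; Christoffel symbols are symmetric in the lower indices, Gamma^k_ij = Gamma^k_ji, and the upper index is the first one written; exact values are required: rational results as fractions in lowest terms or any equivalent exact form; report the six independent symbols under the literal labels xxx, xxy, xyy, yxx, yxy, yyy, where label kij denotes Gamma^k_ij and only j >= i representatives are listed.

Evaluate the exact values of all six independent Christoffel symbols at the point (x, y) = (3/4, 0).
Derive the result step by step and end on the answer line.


E = 49/36, F = -17/12, G = 33/16 at the point
E_x = 0, E_y = 25/6, F_x = -7/3, F_y = -39/16, G_x = 11/2, G_y = 0
EG - F^2 = 461/576;  g^inv = (576/461) * [[33/16, 17/12], [17/12, 49/36]]
first-kind symbols [ij,l] = (1/2)(d_i g_jl + d_j g_il - d_l g_ij): [xx,x] = E_x/2 = 0, [xx,y] = F_x - E_y/2 = -53/12, [xy,x] = E_y/2 = 25/12, [xy,y] = G_x/2 = 11/4, [yy,x] = F_y - G_x/2 = -83/16, [yy,y] = G_y/2 = 0
Gamma^x_ij = (G*[ij,x] - F*[ij,y])/(EG - F^2), Gamma^y_ij = (E*[ij,y] - F*[ij,x])/(EG - F^2)

Answer: Gamma_xxx = -3604/461, Gamma_xxy = 4719/461, Gamma_xyy = -24651/1844, Gamma_yxx = -10388/1383, Gamma_yxy = 3856/461, Gamma_yyy = -4233/461


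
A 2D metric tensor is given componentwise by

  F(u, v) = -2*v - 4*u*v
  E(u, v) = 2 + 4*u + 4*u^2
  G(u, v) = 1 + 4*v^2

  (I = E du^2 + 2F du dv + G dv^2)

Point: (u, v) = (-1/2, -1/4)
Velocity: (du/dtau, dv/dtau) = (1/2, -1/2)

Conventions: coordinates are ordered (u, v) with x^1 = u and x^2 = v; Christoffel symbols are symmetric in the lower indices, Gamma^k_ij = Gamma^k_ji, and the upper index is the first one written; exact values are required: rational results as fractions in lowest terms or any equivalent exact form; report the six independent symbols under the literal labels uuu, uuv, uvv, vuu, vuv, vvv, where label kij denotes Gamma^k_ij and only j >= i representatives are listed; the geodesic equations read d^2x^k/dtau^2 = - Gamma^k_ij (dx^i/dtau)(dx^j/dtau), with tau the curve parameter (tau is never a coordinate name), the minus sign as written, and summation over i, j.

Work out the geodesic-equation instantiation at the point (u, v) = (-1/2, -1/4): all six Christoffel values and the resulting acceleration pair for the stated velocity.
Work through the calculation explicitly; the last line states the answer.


E = 1, F = 0, G = 5/4 at the point
E_u = 0, E_v = 0, F_u = 1, F_v = 0, G_u = 0, G_v = -2
EG - F^2 = 5/4;  g^inv = (4/5) * [[5/4, 0], [0, 1]]
first-kind symbols [ij,l] = (1/2)(d_i g_jl + d_j g_il - d_l g_ij): [uu,u] = E_u/2 = 0, [uu,v] = F_u - E_v/2 = 1, [uv,u] = E_v/2 = 0, [uv,v] = G_u/2 = 0, [vv,u] = F_v - G_u/2 = 0, [vv,v] = G_v/2 = -1
Gamma^u_ij = (G*[ij,u] - F*[ij,v])/(EG - F^2), Gamma^v_ij = (E*[ij,v] - F*[ij,u])/(EG - F^2)
Gamma_uuu = 0, Gamma_uuv = 0, Gamma_uvv = 0, Gamma_vuu = 4/5, Gamma_vuv = 0, Gamma_vvv = -4/5
d^2u/dtau^2 = -(Gamma_uuu*(1/2)^2 + 2*Gamma_uuv*(1/2)*(-1/2) + Gamma_uvv*(-1/2)^2) = 0
d^2v/dtau^2 = -(Gamma_vuu*(1/2)^2 + 2*Gamma_vuv*(1/2)*(-1/2) + Gamma_vvv*(-1/2)^2) = 0

Answer: Gamma_uuu = 0, Gamma_uuv = 0, Gamma_uvv = 0, Gamma_vuu = 4/5, Gamma_vuv = 0, Gamma_vvv = -4/5; accelerations (d^2u/dtau^2, d^2v/dtau^2) = (0, 0)


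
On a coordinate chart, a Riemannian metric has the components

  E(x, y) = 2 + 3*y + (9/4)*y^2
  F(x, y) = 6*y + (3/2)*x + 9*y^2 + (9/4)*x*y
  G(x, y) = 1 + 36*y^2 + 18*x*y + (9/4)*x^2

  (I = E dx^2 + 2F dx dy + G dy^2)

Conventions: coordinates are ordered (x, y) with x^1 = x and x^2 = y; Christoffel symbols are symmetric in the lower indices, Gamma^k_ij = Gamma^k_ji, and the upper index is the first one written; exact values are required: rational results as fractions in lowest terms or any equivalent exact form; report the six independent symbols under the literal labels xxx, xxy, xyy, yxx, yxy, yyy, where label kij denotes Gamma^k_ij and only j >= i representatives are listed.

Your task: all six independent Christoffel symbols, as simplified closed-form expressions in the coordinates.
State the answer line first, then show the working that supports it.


Answer: Gamma_xxx = 0, Gamma_xxy = (9*y + 6)/(9*x^2 + 72*x*y + 153*y^2 + 12*y + 8), Gamma_xyy = (36*y + 24)/(9*x^2 + 72*x*y + 153*y^2 + 12*y + 8), Gamma_yxx = 0, Gamma_yxy = (9*x + 36*y)/(9*x^2 + 72*x*y + 153*y^2 + 12*y + 8), Gamma_yyy = (36*x + 144*y)/(9*x^2 + 72*x*y + 153*y^2 + 12*y + 8)

E = 2 + 3*y + (9/4)*y^2; F = 6*y + (3/2)*x + 9*y^2 + (9/4)*x*y; G = 1 + 36*y^2 + 18*x*y + (9/4)*x^2
Gamma^k_ij = (1/2) g^{kl} (d_i g_jl + d_j g_il - d_l g_ij), with g^inv = (1/(EG-F^2)) [[G, -F], [-F, E]]
first partials: E_x = 0, E_y = 3 + (9/2)*y, F_x = 3/2 + (9/4)*y, F_y = 6 + 18*y + (9/4)*x, G_x = 18*y + (9/2)*x, G_y = 72*y + 18*x
D = EG - F^2 = 2 + 3*y + (153/4)*y^2 + 18*x*y + (9/4)*x^2
expanded: Gamma^x_xx = (G E_x - 2F F_x + F E_y)/(2D), Gamma^x_xy = (G E_y - F G_x)/(2D), Gamma^x_yy = (2G F_y - G G_x - F G_y)/(2D), Gamma^y_xx = (2E F_x - E E_y - F E_x)/(2D), Gamma^y_xy = (E G_x - F E_y)/(2D), Gamma^y_yy = (E G_y - 2F F_y + F G_x)/(2D); substitute and cancel common factors


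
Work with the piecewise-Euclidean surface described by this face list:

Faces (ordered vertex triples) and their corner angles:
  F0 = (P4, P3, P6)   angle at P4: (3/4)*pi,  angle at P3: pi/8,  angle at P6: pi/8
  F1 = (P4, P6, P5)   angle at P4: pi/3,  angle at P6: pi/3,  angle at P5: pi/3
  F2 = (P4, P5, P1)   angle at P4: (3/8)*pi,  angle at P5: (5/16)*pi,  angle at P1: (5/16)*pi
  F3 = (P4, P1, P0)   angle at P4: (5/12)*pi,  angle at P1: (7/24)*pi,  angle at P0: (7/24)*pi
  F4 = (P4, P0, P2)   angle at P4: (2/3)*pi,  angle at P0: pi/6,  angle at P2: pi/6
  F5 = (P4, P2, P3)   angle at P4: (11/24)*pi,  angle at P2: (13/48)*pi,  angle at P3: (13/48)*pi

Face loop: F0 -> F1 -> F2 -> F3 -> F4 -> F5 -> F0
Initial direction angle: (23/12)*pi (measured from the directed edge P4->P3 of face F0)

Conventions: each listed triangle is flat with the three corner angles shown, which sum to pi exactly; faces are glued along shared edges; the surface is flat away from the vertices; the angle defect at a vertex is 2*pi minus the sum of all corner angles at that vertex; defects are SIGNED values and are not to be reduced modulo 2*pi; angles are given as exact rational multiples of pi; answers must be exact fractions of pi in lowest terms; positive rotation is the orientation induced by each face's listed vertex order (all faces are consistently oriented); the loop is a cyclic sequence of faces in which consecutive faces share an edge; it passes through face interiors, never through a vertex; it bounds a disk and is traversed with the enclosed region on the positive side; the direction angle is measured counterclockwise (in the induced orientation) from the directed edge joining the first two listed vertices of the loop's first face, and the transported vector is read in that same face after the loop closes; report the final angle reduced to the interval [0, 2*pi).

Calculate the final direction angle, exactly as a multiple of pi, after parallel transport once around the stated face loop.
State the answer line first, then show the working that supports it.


Answer: final direction angle = (11/12)*pi

enclosed vertex P4: corner angles sum to 3*pi, defect = 2*pi - 3*pi = -pi
by Gauss-Bonnet the loop rotates the vector by the enclosed defect sum (positive orientation, mod 2*pi)
final angle = (23/12)*pi - pi = (11/12)*pi (mod 2*pi)


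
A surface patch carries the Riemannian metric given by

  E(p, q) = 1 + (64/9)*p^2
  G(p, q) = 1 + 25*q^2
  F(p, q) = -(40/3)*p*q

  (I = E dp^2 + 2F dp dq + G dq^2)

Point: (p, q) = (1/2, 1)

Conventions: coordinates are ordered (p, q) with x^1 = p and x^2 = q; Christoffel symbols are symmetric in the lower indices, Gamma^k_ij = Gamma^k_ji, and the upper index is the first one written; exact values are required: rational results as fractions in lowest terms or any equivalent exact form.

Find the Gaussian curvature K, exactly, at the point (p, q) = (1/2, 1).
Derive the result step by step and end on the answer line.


E = 25/9, F = -20/3, G = 26, EG - F^2 = 250/9 at the point
E_p = 64/9, E_q = 0, F_p = -40/3, F_q = -20/3, G_p = 0, G_q = 50
E_qq = 0, F_pq = -40/3, G_pp = 0
Apply the Brioschi formula K = (det M1 - det M2)/(EG - F^2)^2 over the derivative matrices of E, F, G.
M1 = [[-E_qq/2 + F_pq - G_pp/2, E_p/2, F_p - E_q/2], [F_q - G_p/2, E, F], [G_q/2, F, G]] = [[-40/3, 32/9, -40/3], [-20/3, 25/9, -20/3], [25, -20/3, 26]]; det M1 = -40/3
M2 = [[0, E_q/2, G_p/2], [E_q/2, E, F], [G_p/2, F, G]] = [[0, 0, 0], [0, 25/9, -20/3], [0, -20/3, 26]]; det M2 = 0
det M1 - det M2 = -40/3; K = -40/3 / (250/9)^2 = -54/3125

Answer: K = -54/3125


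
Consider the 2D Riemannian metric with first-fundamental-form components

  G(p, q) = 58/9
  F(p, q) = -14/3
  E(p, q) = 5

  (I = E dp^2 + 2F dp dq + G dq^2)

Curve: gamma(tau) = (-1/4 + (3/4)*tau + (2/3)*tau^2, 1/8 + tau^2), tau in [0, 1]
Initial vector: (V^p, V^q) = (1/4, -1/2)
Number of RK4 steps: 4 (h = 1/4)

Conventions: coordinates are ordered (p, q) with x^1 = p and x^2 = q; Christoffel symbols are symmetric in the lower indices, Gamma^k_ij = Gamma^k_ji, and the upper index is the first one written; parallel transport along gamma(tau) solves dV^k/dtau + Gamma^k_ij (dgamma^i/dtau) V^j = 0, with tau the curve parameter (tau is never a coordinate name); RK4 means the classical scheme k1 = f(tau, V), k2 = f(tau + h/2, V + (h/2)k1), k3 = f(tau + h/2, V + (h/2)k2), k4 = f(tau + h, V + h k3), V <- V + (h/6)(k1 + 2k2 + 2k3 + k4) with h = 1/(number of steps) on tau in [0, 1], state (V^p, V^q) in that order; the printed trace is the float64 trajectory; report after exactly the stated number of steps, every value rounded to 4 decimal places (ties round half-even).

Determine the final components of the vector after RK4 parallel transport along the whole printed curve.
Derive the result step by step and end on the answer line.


gamma'(tau) = (3/4 + (4/3)*tau, 2*tau); f(tau, V)^k = -Gamma^k_ij(gamma(tau)) gamma'^i(tau) V^j; h = 1/4; intermediate values shown to 6 dp
curve data and Christoffel symbols at the stage parameters:
  tau = 0.000000: gamma = (-0.250000, 0.125000), gamma' = (0.750000, 0.000000); Gamma_ppp = 0.000000, Gamma_ppq = 0.000000, Gamma_pqq = 0.000000, Gamma_qpp = 0.000000, Gamma_qpq = 0.000000, Gamma_qqq = 0.000000
  tau = 0.125000: gamma = (-0.145833, 0.140625), gamma' = (0.916667, 0.250000); Gamma_ppp = 0.000000, Gamma_ppq = 0.000000, Gamma_pqq = 0.000000, Gamma_qpp = 0.000000, Gamma_qpq = 0.000000, Gamma_qqq = 0.000000
  tau = 0.250000: gamma = (-0.020833, 0.187500), gamma' = (1.083333, 0.500000); Gamma_ppp = 0.000000, Gamma_ppq = 0.000000, Gamma_pqq = 0.000000, Gamma_qpp = 0.000000, Gamma_qpq = 0.000000, Gamma_qqq = 0.000000
  tau = 0.375000: gamma = (0.125000, 0.265625), gamma' = (1.250000, 0.750000); Gamma_ppp = 0.000000, Gamma_ppq = 0.000000, Gamma_pqq = 0.000000, Gamma_qpp = 0.000000, Gamma_qpq = 0.000000, Gamma_qqq = 0.000000
  tau = 0.500000: gamma = (0.291667, 0.375000), gamma' = (1.416667, 1.000000); Gamma_ppp = 0.000000, Gamma_ppq = 0.000000, Gamma_pqq = 0.000000, Gamma_qpp = 0.000000, Gamma_qpq = 0.000000, Gamma_qqq = 0.000000
  tau = 0.625000: gamma = (0.479167, 0.515625), gamma' = (1.583333, 1.250000); Gamma_ppp = 0.000000, Gamma_ppq = 0.000000, Gamma_pqq = 0.000000, Gamma_qpp = 0.000000, Gamma_qpq = 0.000000, Gamma_qqq = 0.000000
  tau = 0.750000: gamma = (0.687500, 0.687500), gamma' = (1.750000, 1.500000); Gamma_ppp = 0.000000, Gamma_ppq = 0.000000, Gamma_pqq = 0.000000, Gamma_qpp = 0.000000, Gamma_qpq = 0.000000, Gamma_qqq = 0.000000
  tau = 0.875000: gamma = (0.916667, 0.890625), gamma' = (1.916667, 1.750000); Gamma_ppp = 0.000000, Gamma_ppq = 0.000000, Gamma_pqq = 0.000000, Gamma_qpp = 0.000000, Gamma_qpq = 0.000000, Gamma_qqq = 0.000000
  tau = 1.000000: gamma = (1.166667, 1.125000), gamma' = (2.083333, 2.000000); Gamma_ppp = 0.000000, Gamma_ppq = 0.000000, Gamma_pqq = 0.000000, Gamma_qpp = 0.000000, Gamma_qpq = 0.000000, Gamma_qqq = 0.000000
step 0: V^p = 0.2500, V^q = -0.5000
step 1: k1 = (0.000000, 0.000000), k2 = (0.000000, 0.000000), k3 = (0.000000, 0.000000), k4 = (0.000000, 0.000000); V <- V + (h/6)(k1 + 2k2 + 2k3 + k4): V^p = 0.2500, V^q = -0.5000
step 2: k1 = (0.000000, 0.000000), k2 = (0.000000, 0.000000), k3 = (0.000000, 0.000000), k4 = (0.000000, 0.000000); V <- V + (h/6)(k1 + 2k2 + 2k3 + k4): V^p = 0.2500, V^q = -0.5000
step 3: k1 = (0.000000, 0.000000), k2 = (0.000000, 0.000000), k3 = (0.000000, 0.000000), k4 = (0.000000, 0.000000); V <- V + (h/6)(k1 + 2k2 + 2k3 + k4): V^p = 0.2500, V^q = -0.5000
step 4: k1 = (0.000000, 0.000000), k2 = (0.000000, 0.000000), k3 = (0.000000, 0.000000), k4 = (0.000000, 0.000000); V <- V + (h/6)(k1 + 2k2 + 2k3 + k4): V^p = 0.2500, V^q = -0.5000

Answer: V^p = 0.2500, V^q = -0.5000


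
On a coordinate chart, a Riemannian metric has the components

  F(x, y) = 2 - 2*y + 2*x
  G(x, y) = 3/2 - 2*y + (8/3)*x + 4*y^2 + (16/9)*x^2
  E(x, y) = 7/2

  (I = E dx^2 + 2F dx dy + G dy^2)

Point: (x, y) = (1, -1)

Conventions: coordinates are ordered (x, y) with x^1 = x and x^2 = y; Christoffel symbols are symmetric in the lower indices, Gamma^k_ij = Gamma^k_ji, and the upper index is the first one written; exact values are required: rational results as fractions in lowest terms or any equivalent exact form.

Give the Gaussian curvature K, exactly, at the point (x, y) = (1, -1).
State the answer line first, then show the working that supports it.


Answer: K = -3600/43681

E = 7/2, F = 6, G = 215/18, EG - F^2 = 209/36 at the point
E_x = 0, E_y = 0, F_x = 2, F_y = -2, G_x = 56/9, G_y = -10
E_yy = 0, F_xy = 0, G_xx = 32/9
K follows from Brioschi's formula, (det M1 - det M2)/(EG - F^2)^2.
M1 = [[-E_yy/2 + F_xy - G_xx/2, E_x/2, F_x - E_y/2], [F_y - G_x/2, E, F], [G_y/2, F, G]] = [[-16/9, 0, 2], [-46/9, 7/2, 6], [-5, 6, 215/18]]; det M1 = -2969/81
M2 = [[0, E_y/2, G_x/2], [E_y/2, E, F], [G_x/2, F, G]] = [[0, 0, 28/9], [0, 7/2, 6], [28/9, 6, 215/18]]; det M2 = -2744/81
det M1 - det M2 = -25/9; K = -25/9 / (209/36)^2 = -3600/43681


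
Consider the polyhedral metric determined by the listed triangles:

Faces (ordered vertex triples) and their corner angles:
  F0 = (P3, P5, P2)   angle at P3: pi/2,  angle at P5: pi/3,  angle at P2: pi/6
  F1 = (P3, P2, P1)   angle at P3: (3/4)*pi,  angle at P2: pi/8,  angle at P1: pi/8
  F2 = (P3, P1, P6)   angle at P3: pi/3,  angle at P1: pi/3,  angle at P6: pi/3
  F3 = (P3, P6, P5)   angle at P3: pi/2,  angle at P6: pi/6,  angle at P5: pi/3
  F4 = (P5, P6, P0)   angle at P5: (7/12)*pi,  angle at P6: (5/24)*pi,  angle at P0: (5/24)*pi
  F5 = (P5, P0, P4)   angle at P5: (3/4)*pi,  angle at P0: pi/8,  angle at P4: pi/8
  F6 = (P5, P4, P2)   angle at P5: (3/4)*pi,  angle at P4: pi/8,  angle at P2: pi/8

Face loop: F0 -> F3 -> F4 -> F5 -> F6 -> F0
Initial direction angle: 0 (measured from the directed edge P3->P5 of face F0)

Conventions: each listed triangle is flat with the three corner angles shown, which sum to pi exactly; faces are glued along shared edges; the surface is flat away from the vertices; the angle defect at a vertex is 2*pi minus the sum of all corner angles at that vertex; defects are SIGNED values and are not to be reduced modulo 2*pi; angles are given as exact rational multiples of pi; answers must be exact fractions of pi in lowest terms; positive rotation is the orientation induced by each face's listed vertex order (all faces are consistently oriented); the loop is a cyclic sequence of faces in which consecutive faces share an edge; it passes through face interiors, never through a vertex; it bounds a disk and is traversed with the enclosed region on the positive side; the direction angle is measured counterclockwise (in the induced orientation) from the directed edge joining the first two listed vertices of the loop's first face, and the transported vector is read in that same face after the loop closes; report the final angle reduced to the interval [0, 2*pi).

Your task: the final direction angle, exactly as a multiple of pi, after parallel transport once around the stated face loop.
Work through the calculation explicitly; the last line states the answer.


enclosed vertex P5: corner angles sum to (11/4)*pi, defect = 2*pi - (11/4)*pi = (-3/4)*pi
by Gauss-Bonnet the loop rotates the vector by the enclosed defect sum (positive orientation, mod 2*pi)
final angle = 0 - (3/4)*pi = (5/4)*pi (mod 2*pi)

Answer: final direction angle = (5/4)*pi


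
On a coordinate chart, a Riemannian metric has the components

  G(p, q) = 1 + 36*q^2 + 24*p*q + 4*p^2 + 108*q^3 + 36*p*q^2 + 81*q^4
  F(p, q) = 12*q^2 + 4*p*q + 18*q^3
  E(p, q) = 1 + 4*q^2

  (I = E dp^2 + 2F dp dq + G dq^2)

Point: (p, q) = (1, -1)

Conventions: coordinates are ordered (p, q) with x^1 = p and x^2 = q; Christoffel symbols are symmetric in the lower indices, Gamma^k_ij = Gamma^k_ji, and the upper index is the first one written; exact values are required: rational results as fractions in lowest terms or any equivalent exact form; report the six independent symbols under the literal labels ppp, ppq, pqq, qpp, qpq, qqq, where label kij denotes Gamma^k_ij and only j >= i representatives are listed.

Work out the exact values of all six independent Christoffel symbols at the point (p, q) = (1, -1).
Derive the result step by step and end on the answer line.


E = 5, F = -10, G = 26 at the point
E_p = 0, E_q = -8, F_p = -4, F_q = 34, G_p = 20, G_q = -120
EG - F^2 = 30;  g^inv = (1/30) * [[26, 10], [10, 5]]
first-kind symbols [ij,l] = (1/2)(d_i g_jl + d_j g_il - d_l g_ij): [pp,p] = E_p/2 = 0, [pp,q] = F_p - E_q/2 = 0, [pq,p] = E_q/2 = -4, [pq,q] = G_p/2 = 10, [qq,p] = F_q - G_p/2 = 24, [qq,q] = G_q/2 = -60
Gamma^p_ij = (G*[ij,p] - F*[ij,q])/(EG - F^2), Gamma^q_ij = (E*[ij,q] - F*[ij,p])/(EG - F^2)

Answer: Gamma_ppp = 0, Gamma_ppq = -2/15, Gamma_pqq = 4/5, Gamma_qpp = 0, Gamma_qpq = 1/3, Gamma_qqq = -2


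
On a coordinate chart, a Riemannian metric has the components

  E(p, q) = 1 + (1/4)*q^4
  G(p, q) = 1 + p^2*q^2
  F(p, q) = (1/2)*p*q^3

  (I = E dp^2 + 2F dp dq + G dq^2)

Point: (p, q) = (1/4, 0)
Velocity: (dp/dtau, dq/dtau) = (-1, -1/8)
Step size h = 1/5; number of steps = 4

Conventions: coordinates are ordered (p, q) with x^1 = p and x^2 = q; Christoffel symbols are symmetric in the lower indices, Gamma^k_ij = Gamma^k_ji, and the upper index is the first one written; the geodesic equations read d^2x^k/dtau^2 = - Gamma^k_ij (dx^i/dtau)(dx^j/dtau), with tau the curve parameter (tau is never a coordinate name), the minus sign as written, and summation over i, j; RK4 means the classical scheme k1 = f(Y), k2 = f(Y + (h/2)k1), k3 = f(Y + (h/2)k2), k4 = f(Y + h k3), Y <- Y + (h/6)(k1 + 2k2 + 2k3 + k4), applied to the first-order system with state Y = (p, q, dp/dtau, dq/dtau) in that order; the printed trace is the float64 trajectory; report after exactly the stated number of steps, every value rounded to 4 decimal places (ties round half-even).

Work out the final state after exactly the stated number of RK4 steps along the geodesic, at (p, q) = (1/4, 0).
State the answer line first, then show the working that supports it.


Answer: p = -0.5500, q = -0.1000, dp/dtau = -1.0000, dq/dtau = -0.1247

f(Y) = (dp/dtau, dq/dtau, -Gamma^p_ij Y'^i Y'^j, -Gamma^q_ij Y'^i Y'^j) with the Gammas evaluated at the stage position; h = 0.200000; intermediate values shown to 6 dp
step 0: p = 0.2500, q = 0.0000, dp/dtau = -1.0000, dq/dtau = -0.1250
step 1:
  k1: at (p, q) = (0.250000, 0.000000), (dp/dtau, dq/dtau) = (-1.000000, -0.125000); Gamma_ppp = 0.000000, Gamma_ppq = 0.000000, Gamma_pqq = 0.000000, Gamma_qpp = 0.000000, Gamma_qpq = 0.000000, Gamma_qqq = 0.000000; k1 = (-1.000000, -0.125000, 0.000000, 0.000000)
  k2: at (p, q) = (0.150000, -0.012500), (dp/dtau, dq/dtau) = (-1.000000, -0.125000); Gamma_ppp = 0.000000, Gamma_ppq = -0.000001, Gamma_pqq = 0.000012, Gamma_qpp = 0.000000, Gamma_qpq = 0.000023, Gamma_qqq = -0.000281; k2 = (-1.000000, -0.125000, 0.000000, -0.000001)
  k3: at (p, q) = (0.150000, -0.012500), (dp/dtau, dq/dtau) = (-1.000000, -0.125000); Gamma_ppp = 0.000000, Gamma_ppq = -0.000001, Gamma_pqq = 0.000012, Gamma_qpp = 0.000000, Gamma_qpq = 0.000023, Gamma_qqq = -0.000281; k3 = (-1.000000, -0.125000, 0.000000, -0.000001)
  k4: at (p, q) = (0.050000, -0.025000), (dp/dtau, dq/dtau) = (-1.000000, -0.125000); Gamma_ppp = 0.000000, Gamma_ppq = -0.000008, Gamma_pqq = 0.000016, Gamma_qpp = 0.000000, Gamma_qpq = 0.000031, Gamma_qqq = -0.000062; k4 = (-1.000000, -0.125000, 0.000002, -0.000007)
  Y <- Y + (h/6)(k1 + 2k2 + 2k3 + k4): p = 0.0500, q = -0.0250, dp/dtau = -1.0000, dq/dtau = -0.1250
step 2:
  k1: at (p, q) = (0.050000, -0.025000), (dp/dtau, dq/dtau) = (-1.000000, -0.125000); Gamma_ppp = 0.000000, Gamma_ppq = -0.000008, Gamma_pqq = 0.000016, Gamma_qpp = 0.000000, Gamma_qpq = 0.000031, Gamma_qqq = -0.000062; k1 = (-1.000000, -0.125000, 0.000002, -0.000007)
  k2: at (p, q) = (-0.050000, -0.037500), (dp/dtau, dq/dtau) = (-1.000000, -0.125001); Gamma_ppp = 0.000000, Gamma_ppq = -0.000026, Gamma_pqq = -0.000035, Gamma_qpp = 0.000000, Gamma_qpq = -0.000070, Gamma_qqq = -0.000094; k2 = (-1.000000, -0.125001, 0.000007, 0.000019)
  k3: at (p, q) = (-0.050000, -0.037500), (dp/dtau, dq/dtau) = (-0.999999, -0.124999); Gamma_ppp = 0.000000, Gamma_ppq = -0.000026, Gamma_pqq = -0.000035, Gamma_qpp = 0.000000, Gamma_qpq = -0.000070, Gamma_qqq = -0.000094; k3 = (-0.999999, -0.124999, 0.000007, 0.000019)
  k4: at (p, q) = (-0.150000, -0.050000), (dp/dtau, dq/dtau) = (-0.999999, -0.124997); Gamma_ppp = 0.000000, Gamma_ppq = -0.000062, Gamma_pqq = -0.000187, Gamma_qpp = 0.000000, Gamma_qpq = -0.000375, Gamma_qqq = -0.001125; k4 = (-0.999999, -0.124997, 0.000019, 0.000111)
  Y <- Y + (h/6)(k1 + 2k2 + 2k3 + k4): p = -0.1500, q = -0.0500, dp/dtau = -1.0000, dq/dtau = -0.1250
step 3:
  k1: at (p, q) = (-0.150000, -0.050000), (dp/dtau, dq/dtau) = (-0.999998, -0.124994); Gamma_ppp = 0.000000, Gamma_ppq = -0.000062, Gamma_pqq = -0.000187, Gamma_qpp = 0.000000, Gamma_qpq = -0.000375, Gamma_qqq = -0.001125; k1 = (-0.999998, -0.124994, 0.000019, 0.000111)
  k2: at (p, q) = (-0.250000, -0.062499), (dp/dtau, dq/dtau) = (-0.999996, -0.124983); Gamma_ppp = 0.000000, Gamma_ppq = -0.000122, Gamma_pqq = -0.000488, Gamma_qpp = 0.000000, Gamma_qpq = -0.000976, Gamma_qqq = -0.003905; k2 = (-0.999996, -0.124983, 0.000038, 0.000305)
  k3: at (p, q) = (-0.250000, -0.062498), (dp/dtau, dq/dtau) = (-0.999994, -0.124964); Gamma_ppp = 0.000000, Gamma_ppq = -0.000122, Gamma_pqq = -0.000488, Gamma_qpp = 0.000000, Gamma_qpq = -0.000976, Gamma_qqq = -0.003905; k3 = (-0.999994, -0.124964, 0.000038, 0.000305)
  k4: at (p, q) = (-0.349999, -0.074993), (dp/dtau, dq/dtau) = (-0.999991, -0.124933); Gamma_ppp = 0.000000, Gamma_ppq = -0.000211, Gamma_pqq = -0.000983, Gamma_qpp = 0.000000, Gamma_qpq = -0.001967, Gamma_qqq = -0.009180; k4 = (-0.999991, -0.124933, 0.000068, 0.000635)
  Y <- Y + (h/6)(k1 + 2k2 + 2k3 + k4): p = -0.3500, q = -0.0750, dp/dtau = -1.0000, dq/dtau = -0.1249
step 4:
  k1: at (p, q) = (-0.349999, -0.074994), (dp/dtau, dq/dtau) = (-0.999990, -0.124929); Gamma_ppp = 0.000000, Gamma_ppq = -0.000211, Gamma_pqq = -0.000984, Gamma_qpp = 0.000000, Gamma_qpq = -0.001967, Gamma_qqq = -0.009180; k1 = (-0.999990, -0.124929, 0.000068, 0.000635)
  k2: at (p, q) = (-0.449998, -0.087487), (dp/dtau, dq/dtau) = (-0.999984, -0.124865); Gamma_ppp = 0.000000, Gamma_ppq = -0.000334, Gamma_pqq = -0.001719, Gamma_qpp = 0.000000, Gamma_qpq = -0.003439, Gamma_qqq = -0.017688; k2 = (-0.999984, -0.124865, 0.000110, 0.001135)
  k3: at (p, q) = (-0.449997, -0.087481), (dp/dtau, dq/dtau) = (-0.999979, -0.124815); Gamma_ppp = 0.000000, Gamma_ppq = -0.000334, Gamma_pqq = -0.001719, Gamma_qpp = 0.000000, Gamma_qpq = -0.003438, Gamma_qqq = -0.017687; k3 = (-0.999979, -0.124815, 0.000110, 0.001134)
  k4: at (p, q) = (-0.549995, -0.099957), (dp/dtau, dq/dtau) = (-0.999968, -0.124702); Gamma_ppp = 0.000000, Gamma_ppq = -0.000498, Gamma_pqq = -0.002739, Gamma_qpp = 0.000000, Gamma_qpq = -0.005479, Gamma_qqq = -0.030145; k4 = (-0.999968, -0.124702, 0.000167, 0.001835)
  Y <- Y + (h/6)(k1 + 2k2 + 2k3 + k4): p = -0.5500, q = -0.1000, dp/dtau = -1.0000, dq/dtau = -0.1247


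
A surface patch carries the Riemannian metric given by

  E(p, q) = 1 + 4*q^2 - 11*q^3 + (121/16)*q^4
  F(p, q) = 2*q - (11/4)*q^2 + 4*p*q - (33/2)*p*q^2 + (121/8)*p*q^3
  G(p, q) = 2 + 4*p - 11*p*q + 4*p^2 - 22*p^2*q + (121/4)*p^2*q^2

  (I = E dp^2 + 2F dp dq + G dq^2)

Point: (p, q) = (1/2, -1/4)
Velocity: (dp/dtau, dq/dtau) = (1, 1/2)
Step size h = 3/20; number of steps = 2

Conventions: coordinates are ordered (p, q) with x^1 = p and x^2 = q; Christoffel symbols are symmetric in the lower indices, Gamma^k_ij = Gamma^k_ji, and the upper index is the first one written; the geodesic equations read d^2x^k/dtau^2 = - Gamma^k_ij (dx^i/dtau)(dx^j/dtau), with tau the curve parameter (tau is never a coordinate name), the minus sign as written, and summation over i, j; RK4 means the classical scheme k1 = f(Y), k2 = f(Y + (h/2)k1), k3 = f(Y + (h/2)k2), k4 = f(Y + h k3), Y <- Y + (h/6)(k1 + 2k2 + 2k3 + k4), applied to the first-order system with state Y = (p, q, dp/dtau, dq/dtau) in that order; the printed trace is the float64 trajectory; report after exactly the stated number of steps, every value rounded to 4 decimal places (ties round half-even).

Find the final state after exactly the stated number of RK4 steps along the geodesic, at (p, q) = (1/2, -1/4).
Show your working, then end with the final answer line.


f(Y) = (dp/dtau, dq/dtau, -Gamma^p_ij Y'^i Y'^j, -Gamma^q_ij Y'^i Y'^j) with the Gammas evaluated at the stage position; h = 0.150000; intermediate values shown to 6 dp
step 0: p = 0.5000, q = -0.2500, dp/dtau = 1.0000, dq/dtau = 0.5000
step 1:
  k1: at (p, q) = (0.500000, -0.250000), (dp/dtau, dq/dtau) = (1.000000, 0.500000); Gamma_ppp = 0.000000, Gamma_ppq = -0.261420, Gamma_pqq = 0.213009, Gamma_qpp = 0.000000, Gamma_qpq = 1.045681, Gamma_qqq = -0.852036; k1 = (1.000000, 0.500000, 0.208168, -0.832672)
  k2: at (p, q) = (0.575000, -0.212500), (dp/dtau, dq/dtau) = (1.015613, 0.437550); Gamma_ppp = 0.000000, Gamma_ppq = -0.187817, Gamma_pqq = 0.187447, Gamma_qpp = 0.000000, Gamma_qpq = 0.965123, Gamma_qqq = -0.963220; k2 = (1.015613, 0.437550, 0.131038, -0.673357)
  k3: at (p, q) = (0.576171, -0.217184), (dp/dtau, dq/dtau) = (1.009828, 0.449498); Gamma_ppp = 0.000000, Gamma_ppq = -0.191962, Gamma_pqq = 0.190425, Gamma_qpp = 0.000000, Gamma_qpq = 0.966674, Gamma_qqq = -0.958937; k3 = (1.009828, 0.449498, 0.135794, -0.683826)
  k4: at (p, q) = (0.651474, -0.182575), (dp/dtau, dq/dtau) = (1.020369, 0.397426); Gamma_ppp = 0.000000, Gamma_ppq = -0.137879, Gamma_pqq = 0.164450, Gamma_qpp = 0.000000, Gamma_qpq = 0.892537, Gamma_qqq = -1.064542; k4 = (1.020369, 0.397426, 0.085851, -0.555744)
  Y <- Y + (h/6)(k1 + 2k2 + 2k3 + k4): p = 0.6518, q = -0.1832, dp/dtau = 1.0207, dq/dtau = 0.3974
step 2:
  k1: at (p, q) = (0.651781, -0.183212), (dp/dtau, dq/dtau) = (1.020692, 0.397430); Gamma_ppp = 0.000000, Gamma_ppq = -0.138330, Gamma_pqq = 0.164874, Gamma_qpp = 0.000000, Gamma_qpq = 0.892688, Gamma_qqq = -1.063983; k1 = (1.020692, 0.397430, 0.086186, -0.556188)
  k2: at (p, q) = (0.728333, -0.153405), (dp/dtau, dq/dtau) = (1.027156, 0.355716); Gamma_ppp = 0.000000, Gamma_ppq = -0.099952, Gamma_pqq = 0.140799, Gamma_qpp = 0.000000, Gamma_qpq = 0.826249, Gamma_qqq = -1.163900; k2 = (1.027156, 0.355716, 0.055225, -0.456510)
  k3: at (p, q) = (0.728818, -0.156533), (dp/dtau, dq/dtau) = (1.024834, 0.363192); Gamma_ppp = 0.000000, Gamma_ppq = -0.102080, Gamma_pqq = 0.143026, Gamma_qpp = 0.000000, Gamma_qpq = 0.827779, Gamma_qqq = -1.159815; k3 = (1.024834, 0.363192, 0.057125, -0.463229)
  k4: at (p, q) = (0.805506, -0.128733), (dp/dtau, dq/dtau) = (1.029261, 0.327946); Gamma_ppp = 0.000000, Gamma_ppq = -0.073188, Gamma_pqq = 0.119735, Gamma_qpp = 0.000000, Gamma_qpq = 0.768337, Gamma_qqq = -1.256984; k4 = (1.029261, 0.327946, 0.036531, -0.383505)
  Y <- Y + (h/6)(k1 + 2k2 + 2k3 + k4): p = 0.8056, q = -0.1291, dp/dtau = 1.0294, dq/dtau = 0.3280

Answer: p = 0.8056, q = -0.1291, dp/dtau = 1.0294, dq/dtau = 0.3280
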